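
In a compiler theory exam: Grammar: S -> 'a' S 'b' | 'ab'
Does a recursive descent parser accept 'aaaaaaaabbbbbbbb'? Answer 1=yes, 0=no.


Grammar accepts strings of the form a^n b^n (n >= 1)
Word: 'aaaaaaaabbbbbbbb'
Counting: 8 a's and 8 b's
Check: 8 == 8? Yes
Derivation (S -> aSb applied 7 time(s), then S -> ab): S => aSb => aaSbb => aaaSbbb => aaaaSbbbb => aaaaaSbbbbb => aaaaaaSbbbbbb => aaaaaaaSbbbbbbb => aaaaaaaabbbbbbbb
Accepted

1


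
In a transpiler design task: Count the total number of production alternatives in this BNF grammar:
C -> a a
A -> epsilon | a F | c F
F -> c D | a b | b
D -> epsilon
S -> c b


Counting alternatives per rule:
  C: 1 alternative(s)
  A: 3 alternative(s)
  F: 3 alternative(s)
  D: 1 alternative(s)
  S: 1 alternative(s)
Sum: 1 + 3 + 3 + 1 + 1 = 9

9


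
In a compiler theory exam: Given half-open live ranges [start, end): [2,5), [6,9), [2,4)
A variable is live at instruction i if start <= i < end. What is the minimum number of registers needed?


Live ranges:
  Var0: [2, 5)
  Var1: [6, 9)
  Var2: [2, 4)
Sweep-line events (position, delta, active):
  pos=2 start -> active=1
  pos=2 start -> active=2
  pos=4 end -> active=1
  pos=5 end -> active=0
  pos=6 start -> active=1
  pos=9 end -> active=0
Maximum simultaneous active: 2
Minimum registers needed: 2

2


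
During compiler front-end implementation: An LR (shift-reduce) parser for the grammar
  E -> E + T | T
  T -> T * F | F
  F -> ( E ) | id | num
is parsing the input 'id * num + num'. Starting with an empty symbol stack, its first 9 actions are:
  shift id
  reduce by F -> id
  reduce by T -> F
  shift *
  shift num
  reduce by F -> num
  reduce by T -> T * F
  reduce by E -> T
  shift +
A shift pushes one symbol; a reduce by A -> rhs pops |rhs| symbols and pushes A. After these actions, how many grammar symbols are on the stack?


Tracking the symbol stack through each action:
  Action 1: shift 'id' : push -> stack = [id] (size 1)
  Action 2: reduce by F -> id : pop 1, push F -> stack = [F] (size 1)
  Action 3: reduce by T -> F : pop 1, push T -> stack = [T] (size 1)
  Action 4: shift '*' : push -> stack = [T, *] (size 2)
  Action 5: shift 'num' : push -> stack = [T, *, num] (size 3)
  Action 6: reduce by F -> num : pop 1, push F -> stack = [T, *, F] (size 3)
  Action 7: reduce by T -> T * F : pop 3, push T -> stack = [T] (size 1)
  Action 8: reduce by E -> T : pop 1, push E -> stack = [E] (size 1)
  Action 9: shift '+' : push -> stack = [E, +] (size 2)
Final stack size: 2

2


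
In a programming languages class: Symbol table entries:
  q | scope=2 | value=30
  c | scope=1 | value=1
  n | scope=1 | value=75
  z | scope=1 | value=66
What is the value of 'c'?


Searching symbol table for 'c':
  q | scope=2 | value=30
  c | scope=1 | value=1 <- MATCH
  n | scope=1 | value=75
  z | scope=1 | value=66
Found 'c' at scope 1 with value 1

1


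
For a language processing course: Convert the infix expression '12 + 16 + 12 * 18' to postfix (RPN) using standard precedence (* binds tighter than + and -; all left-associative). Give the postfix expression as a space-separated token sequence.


Applying the shunting-yard algorithm:
  Operand 12 -> output
  Push '+' onto operator stack -> op-stack: [+]
  Operand 16 -> output
  See '+' (prec 1); top '+' (prec 1) >= it -> pop '+' to output
  Push '+' onto operator stack -> op-stack: [+]
  Operand 12 -> output
  Push '*' onto operator stack -> op-stack: [+, *]
  Operand 18 -> output
  End of input: pop '*' to output
  End of input: pop '+' to output
Postfix result: 12 16 + 12 18 * +

12 16 + 12 18 * +


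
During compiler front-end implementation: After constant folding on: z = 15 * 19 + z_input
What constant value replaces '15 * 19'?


Identifying constant sub-expression:
  Original: z = 15 * 19 + z_input
  15 and 19 are both compile-time constants
  Evaluating: 15 * 19 = 285
  After folding: z = 285 + z_input

285


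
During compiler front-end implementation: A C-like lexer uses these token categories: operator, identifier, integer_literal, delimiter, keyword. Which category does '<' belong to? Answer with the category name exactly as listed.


Token: '<'
Checking categories:
  identifier: no
  integer_literal: no
  operator: YES
  keyword: no
  delimiter: no
Category: operator

operator


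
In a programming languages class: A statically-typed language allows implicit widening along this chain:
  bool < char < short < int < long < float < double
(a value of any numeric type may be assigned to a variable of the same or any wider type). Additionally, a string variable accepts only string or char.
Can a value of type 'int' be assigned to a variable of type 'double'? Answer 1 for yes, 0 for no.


Target variable type: double
Source value type: int
Numeric ranks: int=3, double=6
Widening allowed iff rank(source) <= rank(target): 3 <= 6? Yes
Result: 1

1


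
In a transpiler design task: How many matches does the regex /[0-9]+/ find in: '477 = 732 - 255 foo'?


Pattern: /[0-9]+/ (int literals)
Input: '477 = 732 - 255 foo'
Scanning for matches:
  Match 1: '477'
  Match 2: '732'
  Match 3: '255'
Total matches: 3

3


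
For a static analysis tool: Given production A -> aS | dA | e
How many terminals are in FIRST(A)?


Production: A -> aS | dA | e
Examining each alternative for leading terminals:
  A -> aS : first terminal = 'a'
  A -> dA : first terminal = 'd'
  A -> e : first terminal = 'e'
FIRST(A) = {a, d, e}
Count: 3

3


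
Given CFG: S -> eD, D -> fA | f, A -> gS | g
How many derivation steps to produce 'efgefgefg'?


Grammar: S -> eD, D -> fA | f, A -> gS | g
Deriving 'efgefgefg':
Step 1: S -> eD => eD
Step 2: D -> fA => efA
Step 3: A -> gS => efgS
Step 4: S -> eD => efgeD
Step 5: D -> fA => efgefA
Step 6: A -> gS => efgefgS
Step 7: S -> eD => efgefgeD
Step 8: D -> fA => efgefgefA
Step 9: A -> g => efgefgefg
Total derivation steps: 9

9


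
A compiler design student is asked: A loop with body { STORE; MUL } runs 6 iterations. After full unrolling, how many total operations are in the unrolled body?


Loop body operations: STORE, MUL (2 ops per iteration)
Unrolling 6 iterations:
  Iteration 1: STORE, MUL (2 ops)
  Iteration 2: STORE, MUL (2 ops)
  Iteration 3: STORE, MUL (2 ops)
  Iteration 4: STORE, MUL (2 ops)
  Iteration 5: STORE, MUL (2 ops)
  Iteration 6: STORE, MUL (2 ops)
Total: 6 iterations * 2 ops/iter = 12 operations

12


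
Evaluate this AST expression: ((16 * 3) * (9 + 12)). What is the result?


Expression: ((16 * 3) * (9 + 12))
Evaluating step by step:
  16 * 3 = 48
  9 + 12 = 21
  48 * 21 = 1008
Result: 1008

1008


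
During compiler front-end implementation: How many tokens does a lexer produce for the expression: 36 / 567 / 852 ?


Scanning '36 / 567 / 852'
Token 1: '36' -> integer_literal
Token 2: '/' -> operator
Token 3: '567' -> integer_literal
Token 4: '/' -> operator
Token 5: '852' -> integer_literal
Total tokens: 5

5


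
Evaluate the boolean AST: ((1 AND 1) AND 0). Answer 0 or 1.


Step 1: Evaluate inner node
  1 AND 1 = 1
Step 2: Evaluate root node
  1 AND 0 = 0

0


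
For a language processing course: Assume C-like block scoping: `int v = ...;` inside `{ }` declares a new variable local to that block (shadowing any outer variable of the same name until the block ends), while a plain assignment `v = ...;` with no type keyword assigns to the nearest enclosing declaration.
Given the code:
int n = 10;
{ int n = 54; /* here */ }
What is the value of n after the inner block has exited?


Analyzing scoping rules:
Outer scope: declares n = 10
Inner block: 'int n = 54;' declares a NEW n that shadows the outer one
When the block exits the inner n goes out of scope; the outer n was never modified -> 10
Result: 10

10


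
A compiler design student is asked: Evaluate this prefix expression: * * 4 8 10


Parsing prefix expression: * * 4 8 10
Step 1: Innermost operation '* 4 8'
  4 * 8 = 32
Step 2: Outer operation '* [32] 10'
  32 * 10 = 320

320


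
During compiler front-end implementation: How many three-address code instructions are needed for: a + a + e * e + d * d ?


Expression: a + a + e * e + d * d
Generating three-address code (respecting * over +/- precedence):
  Instruction 1: t1 = e * e
  Instruction 2: t2 = d * d
  Instruction 3: t3 = a + a
  Instruction 4: t4 = t3 + t1
  Instruction 5: t5 = t4 + t2
Total instructions: 5

5


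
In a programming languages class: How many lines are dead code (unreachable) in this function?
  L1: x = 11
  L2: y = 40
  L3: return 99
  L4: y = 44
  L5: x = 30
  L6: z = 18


Analyzing control flow:
  L1: reachable (before return)
  L2: reachable (before return)
  L3: reachable (return statement)
  L4: DEAD (after return at L3)
  L5: DEAD (after return at L3)
  L6: DEAD (after return at L3)
Return at L3, total lines = 6
Dead lines: L4 through L6
Count: 3

3


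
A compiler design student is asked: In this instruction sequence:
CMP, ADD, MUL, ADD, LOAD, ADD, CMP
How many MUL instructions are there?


Scanning instruction sequence for MUL:
  Position 1: CMP
  Position 2: ADD
  Position 3: MUL <- MATCH
  Position 4: ADD
  Position 5: LOAD
  Position 6: ADD
  Position 7: CMP
Matches at positions: [3]
Total MUL count: 1

1


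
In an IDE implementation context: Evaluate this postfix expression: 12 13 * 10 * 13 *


Processing tokens left to right:
Push 12, Push 13
Pop 12 and 13, compute 12 * 13 = 156, push 156
Push 10
Pop 156 and 10, compute 156 * 10 = 1560, push 1560
Push 13
Pop 1560 and 13, compute 1560 * 13 = 20280, push 20280
Stack result: 20280

20280


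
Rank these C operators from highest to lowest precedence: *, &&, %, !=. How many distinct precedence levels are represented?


Looking up precedence for each operator:
  * -> precedence 6
  && -> precedence 2
  % -> precedence 6
  != -> precedence 3
Sorted highest to lowest: *, %, !=, &&
Distinct precedence values: [6, 3, 2]
Number of distinct levels: 3

3


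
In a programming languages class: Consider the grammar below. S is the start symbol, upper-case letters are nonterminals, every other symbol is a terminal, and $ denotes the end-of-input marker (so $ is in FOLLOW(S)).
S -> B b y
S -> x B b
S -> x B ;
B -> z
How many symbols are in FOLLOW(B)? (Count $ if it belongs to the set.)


S is the start symbol and does not occur in any rule body, so FOLLOW(S) = {$}.
Examining every occurrence of B in a rule body:
  S -> B b y : B is followed by terminal 'b' -> add 'b'
  S -> x B b : B is followed by terminal 'b' -> add 'b' (already in the set)
  S -> x B ; : B is followed by terminal ';' -> add ';'
  B -> z : B does not occur in the body -> contributes nothing
FOLLOW(B) = {;, b}
Count: 2

2


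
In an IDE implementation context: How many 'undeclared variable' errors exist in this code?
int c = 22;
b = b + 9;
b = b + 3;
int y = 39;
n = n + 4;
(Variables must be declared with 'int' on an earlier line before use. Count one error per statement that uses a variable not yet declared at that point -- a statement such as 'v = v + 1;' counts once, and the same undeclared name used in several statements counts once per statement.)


Scanning code line by line:
  Line 1: declare 'c' -> declared = ['c']
  Line 2: use 'b' -> ERROR (undeclared)
  Line 3: use 'b' -> ERROR (undeclared)
  Line 4: declare 'y' -> declared = ['c', 'y']
  Line 5: use 'n' -> ERROR (undeclared)
Total undeclared variable errors: 3

3


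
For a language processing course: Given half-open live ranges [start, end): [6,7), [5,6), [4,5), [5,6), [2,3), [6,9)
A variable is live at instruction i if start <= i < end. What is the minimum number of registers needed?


Live ranges:
  Var0: [6, 7)
  Var1: [5, 6)
  Var2: [4, 5)
  Var3: [5, 6)
  Var4: [2, 3)
  Var5: [6, 9)
Sweep-line events (position, delta, active):
  pos=2 start -> active=1
  pos=3 end -> active=0
  pos=4 start -> active=1
  pos=5 end -> active=0
  pos=5 start -> active=1
  pos=5 start -> active=2
  pos=6 end -> active=1
  pos=6 end -> active=0
  pos=6 start -> active=1
  pos=6 start -> active=2
  pos=7 end -> active=1
  pos=9 end -> active=0
Maximum simultaneous active: 2
Minimum registers needed: 2

2


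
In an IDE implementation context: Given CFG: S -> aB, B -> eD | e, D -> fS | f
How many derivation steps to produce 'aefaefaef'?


Grammar: S -> aB, B -> eD | e, D -> fS | f
Deriving 'aefaefaef':
Step 1: S -> aB => aB
Step 2: B -> eD => aeD
Step 3: D -> fS => aefS
Step 4: S -> aB => aefaB
Step 5: B -> eD => aefaeD
Step 6: D -> fS => aefaefS
Step 7: S -> aB => aefaefaB
Step 8: B -> eD => aefaefaeD
Step 9: D -> f => aefaefaef
Total derivation steps: 9

9


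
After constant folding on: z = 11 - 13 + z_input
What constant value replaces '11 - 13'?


Identifying constant sub-expression:
  Original: z = 11 - 13 + z_input
  11 and 13 are both compile-time constants
  Evaluating: 11 - 13 = -2
  After folding: z = -2 + z_input

-2


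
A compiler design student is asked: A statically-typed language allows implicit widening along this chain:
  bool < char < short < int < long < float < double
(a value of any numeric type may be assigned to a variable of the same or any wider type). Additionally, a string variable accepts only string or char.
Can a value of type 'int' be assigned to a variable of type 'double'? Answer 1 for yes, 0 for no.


Target variable type: double
Source value type: int
Numeric ranks: int=3, double=6
Widening allowed iff rank(source) <= rank(target): 3 <= 6? Yes
Result: 1

1


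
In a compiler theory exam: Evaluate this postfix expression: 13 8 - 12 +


Processing tokens left to right:
Push 13, Push 8
Pop 13 and 8, compute 13 - 8 = 5, push 5
Push 12
Pop 5 and 12, compute 5 + 12 = 17, push 17
Stack result: 17

17


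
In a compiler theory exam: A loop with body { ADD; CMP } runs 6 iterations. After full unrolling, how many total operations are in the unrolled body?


Loop body operations: ADD, CMP (2 ops per iteration)
Unrolling 6 iterations:
  Iteration 1: ADD, CMP (2 ops)
  Iteration 2: ADD, CMP (2 ops)
  Iteration 3: ADD, CMP (2 ops)
  Iteration 4: ADD, CMP (2 ops)
  Iteration 5: ADD, CMP (2 ops)
  Iteration 6: ADD, CMP (2 ops)
Total: 6 iterations * 2 ops/iter = 12 operations

12


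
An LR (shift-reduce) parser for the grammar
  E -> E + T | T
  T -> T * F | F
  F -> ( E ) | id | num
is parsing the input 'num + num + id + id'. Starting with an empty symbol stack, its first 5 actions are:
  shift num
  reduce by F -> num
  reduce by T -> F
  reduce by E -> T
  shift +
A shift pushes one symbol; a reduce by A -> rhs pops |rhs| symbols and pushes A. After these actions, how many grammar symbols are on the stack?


Tracking the symbol stack through each action:
  Action 1: shift 'num' : push -> stack = [num] (size 1)
  Action 2: reduce by F -> num : pop 1, push F -> stack = [F] (size 1)
  Action 3: reduce by T -> F : pop 1, push T -> stack = [T] (size 1)
  Action 4: reduce by E -> T : pop 1, push E -> stack = [E] (size 1)
  Action 5: shift '+' : push -> stack = [E, +] (size 2)
Final stack size: 2

2


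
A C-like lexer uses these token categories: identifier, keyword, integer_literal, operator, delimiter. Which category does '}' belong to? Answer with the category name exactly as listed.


Token: '}'
Checking categories:
  identifier: no
  integer_literal: no
  operator: no
  keyword: no
  delimiter: YES
Category: delimiter

delimiter


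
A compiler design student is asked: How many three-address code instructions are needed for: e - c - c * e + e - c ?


Expression: e - c - c * e + e - c
Generating three-address code (respecting * over +/- precedence):
  Instruction 1: t1 = c * e
  Instruction 2: t2 = e - c
  Instruction 3: t3 = t2 - t1
  Instruction 4: t4 = t3 + e
  Instruction 5: t5 = t4 - c
Total instructions: 5

5


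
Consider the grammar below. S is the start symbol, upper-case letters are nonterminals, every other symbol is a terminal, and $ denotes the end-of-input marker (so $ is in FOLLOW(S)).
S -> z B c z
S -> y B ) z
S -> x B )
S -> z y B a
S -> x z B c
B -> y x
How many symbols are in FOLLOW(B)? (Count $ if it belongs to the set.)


S is the start symbol and does not occur in any rule body, so FOLLOW(S) = {$}.
Examining every occurrence of B in a rule body:
  S -> z B c z : B is followed by terminal 'c' -> add 'c'
  S -> y B ) z : B is followed by terminal ')' -> add ')'
  S -> x B ) : B is followed by terminal ')' -> add ')' (already in the set)
  S -> z y B a : B is followed by terminal 'a' -> add 'a'
  S -> x z B c : B is followed by terminal 'c' -> add 'c' (already in the set)
  B -> y x : B does not occur in the body -> contributes nothing
FOLLOW(B) = {), a, c}
Count: 3

3


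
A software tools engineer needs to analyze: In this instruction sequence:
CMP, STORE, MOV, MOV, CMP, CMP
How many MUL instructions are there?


Scanning instruction sequence for MUL:
  Position 1: CMP
  Position 2: STORE
  Position 3: MOV
  Position 4: MOV
  Position 5: CMP
  Position 6: CMP
Matches at positions: []
Total MUL count: 0

0


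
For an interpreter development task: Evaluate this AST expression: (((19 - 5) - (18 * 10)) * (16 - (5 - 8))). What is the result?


Expression: (((19 - 5) - (18 * 10)) * (16 - (5 - 8)))
Evaluating step by step:
  19 - 5 = 14
  18 * 10 = 180
  14 - 180 = -166
  5 - 8 = -3
  16 - -3 = 19
  -166 * 19 = -3154
Result: -3154

-3154


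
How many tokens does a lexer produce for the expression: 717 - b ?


Scanning '717 - b'
Token 1: '717' -> integer_literal
Token 2: '-' -> operator
Token 3: 'b' -> identifier
Total tokens: 3

3


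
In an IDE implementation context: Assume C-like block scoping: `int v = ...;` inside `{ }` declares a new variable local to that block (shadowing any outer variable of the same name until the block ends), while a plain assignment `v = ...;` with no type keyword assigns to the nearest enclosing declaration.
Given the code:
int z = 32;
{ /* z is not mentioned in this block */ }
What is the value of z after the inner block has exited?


Analyzing scoping rules:
Outer scope: declares z = 32
Inner block: z is neither redeclared nor assigned -> unchanged
After the block -> 32
Result: 32

32


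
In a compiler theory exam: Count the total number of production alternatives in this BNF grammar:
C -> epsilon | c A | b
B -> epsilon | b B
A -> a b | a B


Counting alternatives per rule:
  C: 3 alternative(s)
  B: 2 alternative(s)
  A: 2 alternative(s)
Sum: 3 + 2 + 2 = 7

7


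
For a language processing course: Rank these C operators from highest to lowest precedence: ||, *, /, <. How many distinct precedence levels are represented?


Looking up precedence for each operator:
  || -> precedence 1
  * -> precedence 6
  / -> precedence 6
  < -> precedence 4
Sorted highest to lowest: *, /, <, ||
Distinct precedence values: [6, 4, 1]
Number of distinct levels: 3

3


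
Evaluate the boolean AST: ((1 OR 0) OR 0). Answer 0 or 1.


Step 1: Evaluate inner node
  1 OR 0 = 1
Step 2: Evaluate root node
  1 OR 0 = 1

1


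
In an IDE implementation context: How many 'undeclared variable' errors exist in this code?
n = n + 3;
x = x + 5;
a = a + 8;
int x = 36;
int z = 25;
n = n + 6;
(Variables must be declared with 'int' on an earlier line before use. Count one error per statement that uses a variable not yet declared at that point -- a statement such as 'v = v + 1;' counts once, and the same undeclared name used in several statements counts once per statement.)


Scanning code line by line:
  Line 1: use 'n' -> ERROR (undeclared)
  Line 2: use 'x' -> ERROR (undeclared)
  Line 3: use 'a' -> ERROR (undeclared)
  Line 4: declare 'x' -> declared = ['x']
  Line 5: declare 'z' -> declared = ['x', 'z']
  Line 6: use 'n' -> ERROR (undeclared)
Total undeclared variable errors: 4

4


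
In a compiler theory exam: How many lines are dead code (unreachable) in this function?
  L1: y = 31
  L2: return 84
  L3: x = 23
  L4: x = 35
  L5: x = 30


Analyzing control flow:
  L1: reachable (before return)
  L2: reachable (return statement)
  L3: DEAD (after return at L2)
  L4: DEAD (after return at L2)
  L5: DEAD (after return at L2)
Return at L2, total lines = 5
Dead lines: L3 through L5
Count: 3

3


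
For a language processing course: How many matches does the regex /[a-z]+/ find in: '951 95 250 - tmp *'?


Pattern: /[a-z]+/ (identifiers)
Input: '951 95 250 - tmp *'
Scanning for matches:
  Match 1: 'tmp'
Total matches: 1

1


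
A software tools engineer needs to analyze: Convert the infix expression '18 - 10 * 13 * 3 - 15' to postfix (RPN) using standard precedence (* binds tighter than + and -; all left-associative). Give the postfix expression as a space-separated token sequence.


Applying the shunting-yard algorithm:
  Operand 18 -> output
  Push '-' onto operator stack -> op-stack: [-]
  Operand 10 -> output
  Push '*' onto operator stack -> op-stack: [-, *]
  Operand 13 -> output
  See '*' (prec 2); top '*' (prec 2) >= it -> pop '*' to output
  Push '*' onto operator stack -> op-stack: [-, *]
  Operand 3 -> output
  See '-' (prec 1); top '*' (prec 2) >= it -> pop '*' to output
  See '-' (prec 1); top '-' (prec 1) >= it -> pop '-' to output
  Push '-' onto operator stack -> op-stack: [-]
  Operand 15 -> output
  End of input: pop '-' to output
Postfix result: 18 10 13 * 3 * - 15 -

18 10 13 * 3 * - 15 -


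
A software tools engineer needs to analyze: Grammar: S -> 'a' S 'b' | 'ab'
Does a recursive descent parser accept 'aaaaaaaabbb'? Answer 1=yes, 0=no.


Grammar accepts strings of the form a^n b^n (n >= 1)
Word: 'aaaaaaaabbb'
Counting: 8 a's and 3 b's
Check: 8 == 3? No
Mismatch: a-count != b-count
Rejected

0


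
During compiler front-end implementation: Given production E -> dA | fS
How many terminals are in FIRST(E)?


Production: E -> dA | fS
Examining each alternative for leading terminals:
  E -> dA : first terminal = 'd'
  E -> fS : first terminal = 'f'
FIRST(E) = {d, f}
Count: 2

2


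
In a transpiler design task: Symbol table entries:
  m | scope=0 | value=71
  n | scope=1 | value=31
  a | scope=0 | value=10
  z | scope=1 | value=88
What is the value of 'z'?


Searching symbol table for 'z':
  m | scope=0 | value=71
  n | scope=1 | value=31
  a | scope=0 | value=10
  z | scope=1 | value=88 <- MATCH
Found 'z' at scope 1 with value 88

88


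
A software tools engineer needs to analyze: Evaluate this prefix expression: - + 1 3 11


Parsing prefix expression: - + 1 3 11
Step 1: Innermost operation '+ 1 3'
  1 + 3 = 4
Step 2: Outer operation '- [4] 11'
  4 - 11 = -7

-7


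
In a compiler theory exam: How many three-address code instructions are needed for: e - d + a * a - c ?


Expression: e - d + a * a - c
Generating three-address code (respecting * over +/- precedence):
  Instruction 1: t1 = a * a
  Instruction 2: t2 = e - d
  Instruction 3: t3 = t2 + t1
  Instruction 4: t4 = t3 - c
Total instructions: 4

4


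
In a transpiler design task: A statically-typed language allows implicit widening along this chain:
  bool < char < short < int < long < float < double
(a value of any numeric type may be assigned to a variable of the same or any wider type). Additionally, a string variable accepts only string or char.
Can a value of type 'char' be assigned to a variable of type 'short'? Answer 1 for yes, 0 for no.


Target variable type: short
Source value type: char
Numeric ranks: char=1, short=2
Widening allowed iff rank(source) <= rank(target): 1 <= 2? Yes
Result: 1

1


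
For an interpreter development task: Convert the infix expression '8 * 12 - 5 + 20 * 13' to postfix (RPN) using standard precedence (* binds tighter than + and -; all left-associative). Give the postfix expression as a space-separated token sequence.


Applying the shunting-yard algorithm:
  Operand 8 -> output
  Push '*' onto operator stack -> op-stack: [*]
  Operand 12 -> output
  See '-' (prec 1); top '*' (prec 2) >= it -> pop '*' to output
  Push '-' onto operator stack -> op-stack: [-]
  Operand 5 -> output
  See '+' (prec 1); top '-' (prec 1) >= it -> pop '-' to output
  Push '+' onto operator stack -> op-stack: [+]
  Operand 20 -> output
  Push '*' onto operator stack -> op-stack: [+, *]
  Operand 13 -> output
  End of input: pop '*' to output
  End of input: pop '+' to output
Postfix result: 8 12 * 5 - 20 13 * +

8 12 * 5 - 20 13 * +


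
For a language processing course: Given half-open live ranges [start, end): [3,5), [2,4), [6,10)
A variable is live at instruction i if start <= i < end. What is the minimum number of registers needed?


Live ranges:
  Var0: [3, 5)
  Var1: [2, 4)
  Var2: [6, 10)
Sweep-line events (position, delta, active):
  pos=2 start -> active=1
  pos=3 start -> active=2
  pos=4 end -> active=1
  pos=5 end -> active=0
  pos=6 start -> active=1
  pos=10 end -> active=0
Maximum simultaneous active: 2
Minimum registers needed: 2

2


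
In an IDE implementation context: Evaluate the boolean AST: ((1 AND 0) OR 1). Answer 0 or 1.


Step 1: Evaluate inner node
  1 AND 0 = 0
Step 2: Evaluate root node
  0 OR 1 = 1

1


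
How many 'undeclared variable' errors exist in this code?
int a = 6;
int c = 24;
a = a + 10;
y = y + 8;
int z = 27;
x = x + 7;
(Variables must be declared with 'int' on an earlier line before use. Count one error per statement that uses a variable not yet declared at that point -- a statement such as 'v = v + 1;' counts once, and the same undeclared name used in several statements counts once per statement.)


Scanning code line by line:
  Line 1: declare 'a' -> declared = ['a']
  Line 2: declare 'c' -> declared = ['a', 'c']
  Line 3: use 'a' -> OK (declared)
  Line 4: use 'y' -> ERROR (undeclared)
  Line 5: declare 'z' -> declared = ['a', 'c', 'z']
  Line 6: use 'x' -> ERROR (undeclared)
Total undeclared variable errors: 2

2


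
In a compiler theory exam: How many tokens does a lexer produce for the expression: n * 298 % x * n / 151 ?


Scanning 'n * 298 % x * n / 151'
Token 1: 'n' -> identifier
Token 2: '*' -> operator
Token 3: '298' -> integer_literal
Token 4: '%' -> operator
Token 5: 'x' -> identifier
Token 6: '*' -> operator
Token 7: 'n' -> identifier
Token 8: '/' -> operator
Token 9: '151' -> integer_literal
Total tokens: 9

9


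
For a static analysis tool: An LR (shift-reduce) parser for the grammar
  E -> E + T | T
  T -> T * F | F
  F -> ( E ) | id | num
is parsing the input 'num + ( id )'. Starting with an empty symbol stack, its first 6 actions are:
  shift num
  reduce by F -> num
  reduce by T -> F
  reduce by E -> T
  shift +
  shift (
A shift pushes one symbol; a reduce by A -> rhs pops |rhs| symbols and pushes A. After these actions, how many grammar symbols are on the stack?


Tracking the symbol stack through each action:
  Action 1: shift 'num' : push -> stack = [num] (size 1)
  Action 2: reduce by F -> num : pop 1, push F -> stack = [F] (size 1)
  Action 3: reduce by T -> F : pop 1, push T -> stack = [T] (size 1)
  Action 4: reduce by E -> T : pop 1, push E -> stack = [E] (size 1)
  Action 5: shift '+' : push -> stack = [E, +] (size 2)
  Action 6: shift '(' : push -> stack = [E, +, (] (size 3)
Final stack size: 3

3


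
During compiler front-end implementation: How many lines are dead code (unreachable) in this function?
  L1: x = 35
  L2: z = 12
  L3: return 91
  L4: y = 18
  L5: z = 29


Analyzing control flow:
  L1: reachable (before return)
  L2: reachable (before return)
  L3: reachable (return statement)
  L4: DEAD (after return at L3)
  L5: DEAD (after return at L3)
Return at L3, total lines = 5
Dead lines: L4 through L5
Count: 2

2


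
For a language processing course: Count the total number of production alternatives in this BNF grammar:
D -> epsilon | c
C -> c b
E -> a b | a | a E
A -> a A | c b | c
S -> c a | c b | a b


Counting alternatives per rule:
  D: 2 alternative(s)
  C: 1 alternative(s)
  E: 3 alternative(s)
  A: 3 alternative(s)
  S: 3 alternative(s)
Sum: 2 + 1 + 3 + 3 + 3 = 12

12


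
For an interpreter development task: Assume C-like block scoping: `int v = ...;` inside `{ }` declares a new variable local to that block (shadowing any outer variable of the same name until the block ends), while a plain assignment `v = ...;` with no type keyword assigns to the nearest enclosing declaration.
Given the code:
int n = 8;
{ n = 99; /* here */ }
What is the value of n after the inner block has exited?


Analyzing scoping rules:
Outer scope: declares n = 8
Inner block: 'n = 99;' has no type keyword, so it is an assignment to the outer n (no shadowing)
The assignment changed the outer variable itself, so the new value persists after the block -> 99
Result: 99

99


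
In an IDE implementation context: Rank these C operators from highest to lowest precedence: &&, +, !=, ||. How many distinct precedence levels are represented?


Looking up precedence for each operator:
  && -> precedence 2
  + -> precedence 5
  != -> precedence 3
  || -> precedence 1
Sorted highest to lowest: +, !=, &&, ||
Distinct precedence values: [5, 3, 2, 1]
Number of distinct levels: 4

4


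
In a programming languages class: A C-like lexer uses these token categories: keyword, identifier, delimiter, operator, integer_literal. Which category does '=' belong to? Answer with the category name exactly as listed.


Token: '='
Checking categories:
  identifier: no
  integer_literal: no
  operator: YES
  keyword: no
  delimiter: no
Category: operator

operator


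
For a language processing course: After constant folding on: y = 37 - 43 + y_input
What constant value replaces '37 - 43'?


Identifying constant sub-expression:
  Original: y = 37 - 43 + y_input
  37 and 43 are both compile-time constants
  Evaluating: 37 - 43 = -6
  After folding: y = -6 + y_input

-6


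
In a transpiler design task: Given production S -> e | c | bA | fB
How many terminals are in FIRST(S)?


Production: S -> e | c | bA | fB
Examining each alternative for leading terminals:
  S -> e : first terminal = 'e'
  S -> c : first terminal = 'c'
  S -> bA : first terminal = 'b'
  S -> fB : first terminal = 'f'
FIRST(S) = {b, c, e, f}
Count: 4

4


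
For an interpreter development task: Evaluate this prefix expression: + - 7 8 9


Parsing prefix expression: + - 7 8 9
Step 1: Innermost operation '- 7 8'
  7 - 8 = -1
Step 2: Outer operation '+ [-1] 9'
  -1 + 9 = 8

8


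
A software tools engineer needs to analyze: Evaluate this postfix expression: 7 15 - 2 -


Processing tokens left to right:
Push 7, Push 15
Pop 7 and 15, compute 7 - 15 = -8, push -8
Push 2
Pop -8 and 2, compute -8 - 2 = -10, push -10
Stack result: -10

-10


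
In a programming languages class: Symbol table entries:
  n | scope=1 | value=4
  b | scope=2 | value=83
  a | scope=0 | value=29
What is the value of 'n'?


Searching symbol table for 'n':
  n | scope=1 | value=4 <- MATCH
  b | scope=2 | value=83
  a | scope=0 | value=29
Found 'n' at scope 1 with value 4

4


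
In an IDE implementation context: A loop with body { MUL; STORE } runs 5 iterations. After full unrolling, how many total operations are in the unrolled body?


Loop body operations: MUL, STORE (2 ops per iteration)
Unrolling 5 iterations:
  Iteration 1: MUL, STORE (2 ops)
  Iteration 2: MUL, STORE (2 ops)
  Iteration 3: MUL, STORE (2 ops)
  Iteration 4: MUL, STORE (2 ops)
  Iteration 5: MUL, STORE (2 ops)
Total: 5 iterations * 2 ops/iter = 10 operations

10


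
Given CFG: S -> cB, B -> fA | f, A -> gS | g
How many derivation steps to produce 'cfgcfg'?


Grammar: S -> cB, B -> fA | f, A -> gS | g
Deriving 'cfgcfg':
Step 1: S -> cB => cB
Step 2: B -> fA => cfA
Step 3: A -> gS => cfgS
Step 4: S -> cB => cfgcB
Step 5: B -> fA => cfgcfA
Step 6: A -> g => cfgcfg
Total derivation steps: 6

6


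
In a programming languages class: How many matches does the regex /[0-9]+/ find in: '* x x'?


Pattern: /[0-9]+/ (int literals)
Input: '* x x'
Scanning for matches:
Total matches: 0

0


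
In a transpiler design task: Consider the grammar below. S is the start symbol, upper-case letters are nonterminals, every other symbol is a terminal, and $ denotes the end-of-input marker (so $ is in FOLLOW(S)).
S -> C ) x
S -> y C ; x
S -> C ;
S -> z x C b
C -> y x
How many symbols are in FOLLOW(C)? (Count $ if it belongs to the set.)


S is the start symbol and does not occur in any rule body, so FOLLOW(S) = {$}.
Examining every occurrence of C in a rule body:
  S -> C ) x : C is followed by terminal ')' -> add ')'
  S -> y C ; x : C is followed by terminal ';' -> add ';'
  S -> C ; : C is followed by terminal ';' -> add ';' (already in the set)
  S -> z x C b : C is followed by terminal 'b' -> add 'b'
  C -> y x : C does not occur in the body -> contributes nothing
FOLLOW(C) = {), ;, b}
Count: 3

3


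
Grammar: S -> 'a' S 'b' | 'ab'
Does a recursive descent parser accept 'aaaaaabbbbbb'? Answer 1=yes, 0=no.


Grammar accepts strings of the form a^n b^n (n >= 1)
Word: 'aaaaaabbbbbb'
Counting: 6 a's and 6 b's
Check: 6 == 6? Yes
Derivation (S -> aSb applied 5 time(s), then S -> ab): S => aSb => aaSbb => aaaSbbb => aaaaSbbbb => aaaaaSbbbbb => aaaaaabbbbbb
Accepted

1


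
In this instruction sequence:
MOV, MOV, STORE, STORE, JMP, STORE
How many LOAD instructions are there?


Scanning instruction sequence for LOAD:
  Position 1: MOV
  Position 2: MOV
  Position 3: STORE
  Position 4: STORE
  Position 5: JMP
  Position 6: STORE
Matches at positions: []
Total LOAD count: 0

0


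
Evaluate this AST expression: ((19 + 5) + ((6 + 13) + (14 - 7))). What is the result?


Expression: ((19 + 5) + ((6 + 13) + (14 - 7)))
Evaluating step by step:
  19 + 5 = 24
  6 + 13 = 19
  14 - 7 = 7
  19 + 7 = 26
  24 + 26 = 50
Result: 50

50


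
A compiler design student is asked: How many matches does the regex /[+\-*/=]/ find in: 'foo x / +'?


Pattern: /[+\-*/=]/ (operators)
Input: 'foo x / +'
Scanning for matches:
  Match 1: '/'
  Match 2: '+'
Total matches: 2

2


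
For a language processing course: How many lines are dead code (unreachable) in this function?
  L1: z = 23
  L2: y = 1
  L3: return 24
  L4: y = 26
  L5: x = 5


Analyzing control flow:
  L1: reachable (before return)
  L2: reachable (before return)
  L3: reachable (return statement)
  L4: DEAD (after return at L3)
  L5: DEAD (after return at L3)
Return at L3, total lines = 5
Dead lines: L4 through L5
Count: 2

2


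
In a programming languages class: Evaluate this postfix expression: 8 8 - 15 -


Processing tokens left to right:
Push 8, Push 8
Pop 8 and 8, compute 8 - 8 = 0, push 0
Push 15
Pop 0 and 15, compute 0 - 15 = -15, push -15
Stack result: -15

-15


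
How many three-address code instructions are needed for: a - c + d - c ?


Expression: a - c + d - c
Generating three-address code (respecting * over +/- precedence):
  Instruction 1: t1 = a - c
  Instruction 2: t2 = t1 + d
  Instruction 3: t3 = t2 - c
Total instructions: 3

3


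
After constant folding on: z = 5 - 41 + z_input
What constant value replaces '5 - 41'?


Identifying constant sub-expression:
  Original: z = 5 - 41 + z_input
  5 and 41 are both compile-time constants
  Evaluating: 5 - 41 = -36
  After folding: z = -36 + z_input

-36


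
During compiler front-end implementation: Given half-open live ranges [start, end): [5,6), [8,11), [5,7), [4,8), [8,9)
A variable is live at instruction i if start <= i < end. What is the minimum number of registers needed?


Live ranges:
  Var0: [5, 6)
  Var1: [8, 11)
  Var2: [5, 7)
  Var3: [4, 8)
  Var4: [8, 9)
Sweep-line events (position, delta, active):
  pos=4 start -> active=1
  pos=5 start -> active=2
  pos=5 start -> active=3
  pos=6 end -> active=2
  pos=7 end -> active=1
  pos=8 end -> active=0
  pos=8 start -> active=1
  pos=8 start -> active=2
  pos=9 end -> active=1
  pos=11 end -> active=0
Maximum simultaneous active: 3
Minimum registers needed: 3

3


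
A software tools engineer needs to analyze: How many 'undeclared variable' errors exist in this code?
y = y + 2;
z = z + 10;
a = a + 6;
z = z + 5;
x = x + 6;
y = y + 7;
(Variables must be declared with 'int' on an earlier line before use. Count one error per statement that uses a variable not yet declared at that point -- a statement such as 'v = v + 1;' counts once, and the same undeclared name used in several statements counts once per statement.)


Scanning code line by line:
  Line 1: use 'y' -> ERROR (undeclared)
  Line 2: use 'z' -> ERROR (undeclared)
  Line 3: use 'a' -> ERROR (undeclared)
  Line 4: use 'z' -> ERROR (undeclared)
  Line 5: use 'x' -> ERROR (undeclared)
  Line 6: use 'y' -> ERROR (undeclared)
Total undeclared variable errors: 6

6


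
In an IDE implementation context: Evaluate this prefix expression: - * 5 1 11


Parsing prefix expression: - * 5 1 11
Step 1: Innermost operation '* 5 1'
  5 * 1 = 5
Step 2: Outer operation '- [5] 11'
  5 - 11 = -6

-6


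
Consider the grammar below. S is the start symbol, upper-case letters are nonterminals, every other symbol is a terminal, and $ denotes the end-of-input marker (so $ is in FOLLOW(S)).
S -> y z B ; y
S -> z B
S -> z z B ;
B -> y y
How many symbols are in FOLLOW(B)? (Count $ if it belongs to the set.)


S is the start symbol and does not occur in any rule body, so FOLLOW(S) = {$}.
Examining every occurrence of B in a rule body:
  S -> y z B ; y : B is followed by terminal ';' -> add ';'
  S -> z B : B is at the right end -> add FOLLOW(S) = {$}
  S -> z z B ; : B is followed by terminal ';' -> add ';' (already in the set)
  B -> y y : B does not occur in the body -> contributes nothing
FOLLOW(B) = {;, $}
Count: 2

2


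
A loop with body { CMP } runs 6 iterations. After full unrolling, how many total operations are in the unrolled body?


Loop body operations: CMP (1 op per iteration)
Unrolling 6 iterations:
  Iteration 1: CMP (1 ops)
  Iteration 2: CMP (1 ops)
  Iteration 3: CMP (1 ops)
  Iteration 4: CMP (1 ops)
  Iteration 5: CMP (1 ops)
  Iteration 6: CMP (1 ops)
Total: 6 iterations * 1 ops/iter = 6 operations

6


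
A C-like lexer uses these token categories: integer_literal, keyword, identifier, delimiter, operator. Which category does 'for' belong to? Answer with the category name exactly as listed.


Token: 'for'
Checking categories:
  identifier: no
  integer_literal: no
  operator: no
  keyword: YES
  delimiter: no
Category: keyword

keyword


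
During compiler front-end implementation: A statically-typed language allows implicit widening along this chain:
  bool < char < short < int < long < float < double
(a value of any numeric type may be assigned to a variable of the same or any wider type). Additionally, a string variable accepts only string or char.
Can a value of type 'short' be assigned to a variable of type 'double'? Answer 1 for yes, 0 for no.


Target variable type: double
Source value type: short
Numeric ranks: short=2, double=6
Widening allowed iff rank(source) <= rank(target): 2 <= 6? Yes
Result: 1

1


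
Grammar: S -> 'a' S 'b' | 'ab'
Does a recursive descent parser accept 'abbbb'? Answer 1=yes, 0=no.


Grammar accepts strings of the form a^n b^n (n >= 1)
Word: 'abbbb'
Counting: 1 a's and 4 b's
Check: 1 == 4? No
Mismatch: a-count != b-count
Rejected

0


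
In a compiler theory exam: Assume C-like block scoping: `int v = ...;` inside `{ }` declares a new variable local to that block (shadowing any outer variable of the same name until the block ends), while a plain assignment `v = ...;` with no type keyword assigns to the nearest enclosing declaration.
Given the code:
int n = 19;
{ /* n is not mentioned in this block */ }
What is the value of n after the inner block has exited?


Analyzing scoping rules:
Outer scope: declares n = 19
Inner block: n is neither redeclared nor assigned -> unchanged
After the block -> 19
Result: 19

19


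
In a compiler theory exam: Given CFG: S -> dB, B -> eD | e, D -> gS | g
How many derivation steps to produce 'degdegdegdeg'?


Grammar: S -> dB, B -> eD | e, D -> gS | g
Deriving 'degdegdegdeg':
Step 1: S -> dB => dB
Step 2: B -> eD => deD
Step 3: D -> gS => degS
Step 4: S -> dB => degdB
Step 5: B -> eD => degdeD
Step 6: D -> gS => degdegS
Step 7: S -> dB => degdegdB
Step 8: B -> eD => degdegdeD
Step 9: D -> gS => degdegdegS
Step 10: S -> dB => degdegdegdB
Step 11: B -> eD => degdegdegdeD
Step 12: D -> g => degdegdegdeg
Total derivation steps: 12

12
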